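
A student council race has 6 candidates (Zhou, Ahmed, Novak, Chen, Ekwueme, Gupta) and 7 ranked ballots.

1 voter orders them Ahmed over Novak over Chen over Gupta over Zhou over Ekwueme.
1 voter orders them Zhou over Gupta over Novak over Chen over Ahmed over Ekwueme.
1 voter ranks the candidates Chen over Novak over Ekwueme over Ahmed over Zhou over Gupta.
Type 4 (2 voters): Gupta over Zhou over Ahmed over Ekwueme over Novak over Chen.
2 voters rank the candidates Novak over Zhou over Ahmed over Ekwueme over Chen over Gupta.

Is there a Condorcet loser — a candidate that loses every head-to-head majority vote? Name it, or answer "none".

none

Head-to-head results (7 voters):
Zhou vs Ahmed: Zhou wins 5–2.
Zhou–Novak: Novak 4–3.
Zhou vs Chen: Zhou, 5–2.
Zhou–Ekwueme: Zhou 6–1.
Zhou vs Gupta: Zhou, 4–3.
Ahmed vs Novak: Novak, 4–3.
Ahmed vs Chen: Ahmed wins 5–2.
Ahmed vs Ekwueme: Ahmed preferred on 1+1+2+2 = 6 ballots; Ahmed wins 6–1.
Ahmed vs Gupta: 4 to 3, Ahmed.
Novak vs Chen: 6 to 1, Novak.
Novak vs Ekwueme: Novak is ranked higher on 1+1+1+2 = 5 ballots, Ekwueme on 2. Novak wins 5–2.
Novak vs Gupta: Novak is ranked higher on 1+1+2 = 4 ballots, Gupta on 3. Novak wins 4–3.
Chen vs Ekwueme: Chen preferred on 1+1+1 = 3 ballots; Ekwueme wins 4–3.
Chen vs Gupta: Chen preferred on 1+1+2 = 4 ballots; Chen wins 4–3.
Ekwueme vs Gupta: 1+2 = 3 for Ekwueme, 4 for Gupta — Gupta by 4–3.
No candidate is winless: Zhou beats Ahmed; Ahmed beats Chen; Novak beats Zhou; Chen beats Gupta; Ekwueme beats Chen; Gupta beats Ekwueme. There is no Condorcet loser.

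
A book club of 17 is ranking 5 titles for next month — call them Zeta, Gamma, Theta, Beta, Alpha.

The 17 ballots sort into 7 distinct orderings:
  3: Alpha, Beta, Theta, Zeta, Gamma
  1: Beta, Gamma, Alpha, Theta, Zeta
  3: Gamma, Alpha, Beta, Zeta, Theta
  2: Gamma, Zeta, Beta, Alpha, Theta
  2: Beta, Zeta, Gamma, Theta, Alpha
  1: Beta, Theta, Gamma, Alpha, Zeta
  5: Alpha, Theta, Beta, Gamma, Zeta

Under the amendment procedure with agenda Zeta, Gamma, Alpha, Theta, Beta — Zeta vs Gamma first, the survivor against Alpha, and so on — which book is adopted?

Round 1: Zeta vs Gamma — 5–12, Gamma advances.
Round 2: Gamma vs Alpha — 9–8, Gamma advances.
Round 3: Gamma vs Theta — 8–9, Theta advances.
Round 4: Theta vs Beta — 5–12, Beta advances.
Beta survives the agenda.

Beta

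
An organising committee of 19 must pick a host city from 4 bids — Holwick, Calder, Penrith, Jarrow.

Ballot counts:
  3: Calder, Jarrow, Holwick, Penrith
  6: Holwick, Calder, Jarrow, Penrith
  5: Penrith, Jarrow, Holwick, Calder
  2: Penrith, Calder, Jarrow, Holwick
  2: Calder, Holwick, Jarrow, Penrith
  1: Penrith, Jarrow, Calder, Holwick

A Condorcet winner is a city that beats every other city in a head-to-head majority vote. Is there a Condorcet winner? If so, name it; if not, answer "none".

Check each pair by majority over 19 ballots:
Holwick vs Calder: Holwick, 11–8.
Holwick vs Penrith: Holwick preferred on 3+6+2 = 11 ballots; Holwick wins 11–8.
Holwick vs Jarrow: 8 to 11, Jarrow.
Calder–Penrith: Calder 11–8.
Calder vs Jarrow: Calder is ranked higher on 3+6+2+2 = 13 ballots, Jarrow on 6. Calder wins 13–6.
Penrith vs Jarrow: Penrith preferred on 5+2+1 = 8 ballots; Jarrow wins 11–8.
Every city loses at least once (Holwick loses to Jarrow; Calder loses to Holwick; Penrith loses to Holwick; Jarrow loses to Calder). The majority relation contains the cycle Holwick beats Calder beats Jarrow beats Holwick, so there is no Condorcet winner.

none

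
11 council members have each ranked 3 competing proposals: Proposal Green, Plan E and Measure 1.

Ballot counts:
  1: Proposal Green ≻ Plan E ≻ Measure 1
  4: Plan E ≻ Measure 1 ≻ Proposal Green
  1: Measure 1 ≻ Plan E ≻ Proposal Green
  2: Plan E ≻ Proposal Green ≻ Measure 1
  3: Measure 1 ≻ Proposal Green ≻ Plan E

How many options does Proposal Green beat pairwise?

0

Proposal Green against each rival (11 council members):
Proposal Green vs Plan E: Proposal Green is ranked higher on 1+3 = 4 ballots, Plan E on 7. Plan E wins 7–4.
Proposal Green–Measure 1: Measure 1 8–3.
Proposal Green beats no one; loses to Plan E, Measure 1 — 0 pairwise wins.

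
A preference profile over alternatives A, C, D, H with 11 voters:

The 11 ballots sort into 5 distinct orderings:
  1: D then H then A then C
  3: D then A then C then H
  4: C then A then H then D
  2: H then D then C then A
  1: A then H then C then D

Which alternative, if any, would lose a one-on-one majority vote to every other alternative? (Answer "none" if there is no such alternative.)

none

Pairwise majorities:
A–C: C 6–5.
A vs D: A is ranked higher on 4+1 = 5 ballots, D on 6. D wins 6–5.
A vs H: 8 to 3, A.
C vs D: D, 6–5.
C vs H: 7 to 4, C.
D vs H: 1+3 = 4 for D, 7 for H — H by 7–4.
Every alternative wins at least one matchup (A beats H; C beats A; D beats A; H beats D), so there is no Condorcet loser.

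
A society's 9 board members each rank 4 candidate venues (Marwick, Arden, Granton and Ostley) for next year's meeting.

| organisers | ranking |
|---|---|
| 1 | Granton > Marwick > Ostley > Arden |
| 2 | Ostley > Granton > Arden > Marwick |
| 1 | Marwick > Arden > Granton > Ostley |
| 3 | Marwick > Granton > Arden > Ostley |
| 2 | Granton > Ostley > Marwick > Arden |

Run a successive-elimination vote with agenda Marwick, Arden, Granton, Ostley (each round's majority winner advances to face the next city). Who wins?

Round 1: Marwick vs Arden — 7–2, Marwick advances.
Round 2: Marwick vs Granton — 4–5, Granton advances.
Round 3: Granton vs Ostley — 7–2, Granton advances.
The agenda winner is Granton.

Granton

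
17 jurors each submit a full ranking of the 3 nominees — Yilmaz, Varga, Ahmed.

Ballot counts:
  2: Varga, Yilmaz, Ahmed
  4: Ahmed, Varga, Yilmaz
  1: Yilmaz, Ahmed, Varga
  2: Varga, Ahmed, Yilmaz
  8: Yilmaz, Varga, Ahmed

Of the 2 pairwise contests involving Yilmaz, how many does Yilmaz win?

2

Yilmaz against each rival (17 jurors):
Yilmaz vs Varga: Yilmaz wins 9–8.
Yilmaz vs Ahmed: 2+1+8 = 11 for Yilmaz, 6 for Ahmed — Yilmaz by 11–6.
Yilmaz beats Varga, Ahmed — 2 pairwise wins.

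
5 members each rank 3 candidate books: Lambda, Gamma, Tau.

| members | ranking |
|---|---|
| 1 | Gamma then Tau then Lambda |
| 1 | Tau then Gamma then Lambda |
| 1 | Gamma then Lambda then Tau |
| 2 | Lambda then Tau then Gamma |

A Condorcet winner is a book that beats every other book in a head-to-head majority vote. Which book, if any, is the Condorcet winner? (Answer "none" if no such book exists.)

none

Head-to-head results (5 members):
Lambda vs Gamma: Gamma, 3–2.
Lambda vs Tau: 1+2 = 3 for Lambda, 2 for Tau — Lambda by 3–2.
Gamma vs Tau: 2 to 3, Tau.
Each book drops at least one matchup (Lambda loses to Gamma; Gamma loses to Tau; Tau loses to Lambda); the cycle Lambda → Tau → Gamma → Lambda rules out a Condorcet winner.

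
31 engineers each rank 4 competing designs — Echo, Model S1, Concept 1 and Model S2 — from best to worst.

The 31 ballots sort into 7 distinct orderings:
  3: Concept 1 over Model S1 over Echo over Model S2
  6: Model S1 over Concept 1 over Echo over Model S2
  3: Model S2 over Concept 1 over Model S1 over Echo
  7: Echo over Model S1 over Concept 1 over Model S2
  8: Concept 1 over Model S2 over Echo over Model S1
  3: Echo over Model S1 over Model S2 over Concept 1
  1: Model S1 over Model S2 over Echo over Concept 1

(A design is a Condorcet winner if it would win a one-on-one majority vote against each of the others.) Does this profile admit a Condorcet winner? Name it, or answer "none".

Pairwise majorities:
Echo–Model S1: Echo 18–13.
Echo vs Concept 1: Concept 1 wins 20–11.
Echo vs Model S2: Echo preferred on 3+6+7+3 = 19 ballots; Echo wins 19–12.
Model S1 vs Concept 1: Model S1 preferred on 6+7+3+1 = 17 ballots; Model S1 wins 17–14.
Model S1 vs Model S2: Model S1, 20–11.
Concept 1 vs Model S2: Concept 1 preferred on 3+6+7+8 = 24 ballots; Concept 1 wins 24–7.
Every design loses at least once (Echo loses to Concept 1; Model S1 loses to Echo; Concept 1 loses to Model S1; Model S2 loses to Echo). The majority relation contains the cycle Echo beats Model S1 beats Concept 1 beats Echo, so there is no Condorcet winner.

none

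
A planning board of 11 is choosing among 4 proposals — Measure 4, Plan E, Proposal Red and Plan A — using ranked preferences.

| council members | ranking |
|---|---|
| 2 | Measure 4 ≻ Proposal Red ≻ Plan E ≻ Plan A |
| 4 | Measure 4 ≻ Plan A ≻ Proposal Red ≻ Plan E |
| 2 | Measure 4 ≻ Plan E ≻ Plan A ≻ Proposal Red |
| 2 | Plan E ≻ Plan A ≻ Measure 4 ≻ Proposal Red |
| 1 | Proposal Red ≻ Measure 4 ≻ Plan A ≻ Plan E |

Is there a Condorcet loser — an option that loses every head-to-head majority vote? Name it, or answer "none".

Pairwise majorities:
Measure 4 vs Plan E: Measure 4 wins 9–2.
Measure 4 vs Proposal Red: 2+4+2+2 = 10 for Measure 4, 1 for Proposal Red — Measure 4 by 10–1.
Measure 4 vs Plan A: Measure 4 is ranked higher on 2+4+2+1 = 9 ballots, Plan A on 2. Measure 4 wins 9–2.
Plan E vs Proposal Red: Plan E preferred on 2+2 = 4 ballots; Proposal Red wins 7–4.
Plan E vs Plan A: Plan E wins 6–5.
Proposal Red vs Plan A: Plan A, 8–3.
No option is winless: Measure 4 beats Plan E; Plan E beats Plan A; Proposal Red beats Plan E; Plan A beats Proposal Red. There is no Condorcet loser.

none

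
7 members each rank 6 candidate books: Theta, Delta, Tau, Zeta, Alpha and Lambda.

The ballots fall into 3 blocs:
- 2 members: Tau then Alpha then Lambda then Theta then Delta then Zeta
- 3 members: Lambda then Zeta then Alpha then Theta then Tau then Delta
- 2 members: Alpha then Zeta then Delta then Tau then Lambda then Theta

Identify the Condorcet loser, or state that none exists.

Delta

Pairwise majorities:
Theta vs Delta: Theta, 5–2.
Theta vs Tau: Tau wins 4–3.
Theta vs Zeta: Zeta, 5–2.
Theta vs Alpha: Theta is ranked higher on 0 ballots, Alpha on 7. Alpha wins 7–0.
Theta vs Lambda: Lambda wins 7–0.
Delta vs Tau: Tau, 5–2.
Delta vs Zeta: Delta is ranked higher on 2 ballots, Zeta on 5. Zeta wins 5–2.
Delta vs Alpha: 0 for Delta, 7 for Alpha — Alpha by 7–0.
Delta vs Lambda: Delta is ranked higher on 2 ballots, Lambda on 5. Lambda wins 5–2.
Tau vs Zeta: Zeta, 5–2.
Tau vs Alpha: Alpha wins 5–2.
Tau vs Lambda: Tau wins 4–3.
Zeta–Alpha: Alpha 4–3.
Zeta–Lambda: Lambda 5–2.
Alpha vs Lambda: 4 to 3, Alpha.
Only Delta has no wins; Delta is the Condorcet loser.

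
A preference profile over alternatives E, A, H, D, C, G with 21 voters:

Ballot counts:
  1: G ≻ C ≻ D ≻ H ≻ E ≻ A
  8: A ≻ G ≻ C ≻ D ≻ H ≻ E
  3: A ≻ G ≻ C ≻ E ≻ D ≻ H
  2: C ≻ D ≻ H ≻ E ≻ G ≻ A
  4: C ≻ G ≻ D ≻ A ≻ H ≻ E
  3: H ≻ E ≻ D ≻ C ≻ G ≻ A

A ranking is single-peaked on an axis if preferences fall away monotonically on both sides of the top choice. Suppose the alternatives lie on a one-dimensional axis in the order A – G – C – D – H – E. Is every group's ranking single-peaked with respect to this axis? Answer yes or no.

Axis positions: A=1, G=2, C=3, D=4, H=5, E=6.
Group 1 (peak G at position 2): ranking walks positions 2-3-4-5-6-1, expanding outward from the peak — single-peaked.
Group 2 (peak A at position 1): ranking walks positions 1-2-3-4-5-6, expanding outward from the peak — single-peaked.
Group 3: ranking walks positions 1-2-3-6-4-5; E is ranked above D even though D lies between E and the peak A on the axis — preferences dip and rise again. Not single-peaked.
Group 4 (peak C at position 3): ranking walks positions 3-4-5-6-2-1, expanding outward from the peak — single-peaked.
Group 5 (peak C at position 3): ranking walks positions 3-2-4-1-5-6, expanding outward from the peak — single-peaked.
Group 6 (peak H at position 5): ranking walks positions 5-6-4-3-2-1, expanding outward from the peak — single-peaked.
Group 3 violates single-peakedness, so the profile is not single-peaked on this axis.

no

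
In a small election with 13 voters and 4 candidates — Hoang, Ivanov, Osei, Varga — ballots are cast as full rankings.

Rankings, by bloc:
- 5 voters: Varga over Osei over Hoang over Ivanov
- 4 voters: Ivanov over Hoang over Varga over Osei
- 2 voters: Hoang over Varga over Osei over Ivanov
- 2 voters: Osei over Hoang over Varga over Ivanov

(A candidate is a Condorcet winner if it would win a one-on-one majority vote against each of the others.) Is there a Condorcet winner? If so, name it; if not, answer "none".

none

Check each pair by majority over 13 ballots:
Hoang vs Ivanov: Hoang is ranked higher on 5+2+2 = 9 ballots, Ivanov on 4. Hoang wins 9–4.
Hoang vs Osei: Hoang is ranked higher on 4+2 = 6 ballots, Osei on 7. Osei wins 7–6.
Hoang vs Varga: Hoang preferred on 4+2+2 = 8 ballots; Hoang wins 8–5.
Ivanov vs Osei: Ivanov preferred on 4 ballots; Osei wins 9–4.
Ivanov vs Varga: Ivanov preferred on 4 ballots; Varga wins 9–4.
Osei vs Varga: Osei is ranked higher on 2 ballots, Varga on 11. Varga wins 11–2.
No candidate is unbeaten: Hoang loses to Osei; Ivanov loses to Hoang; Osei loses to Varga; Varga loses to Hoang. In particular Hoang → Varga → Osei → Hoang is a majority cycle — no Condorcet winner exists.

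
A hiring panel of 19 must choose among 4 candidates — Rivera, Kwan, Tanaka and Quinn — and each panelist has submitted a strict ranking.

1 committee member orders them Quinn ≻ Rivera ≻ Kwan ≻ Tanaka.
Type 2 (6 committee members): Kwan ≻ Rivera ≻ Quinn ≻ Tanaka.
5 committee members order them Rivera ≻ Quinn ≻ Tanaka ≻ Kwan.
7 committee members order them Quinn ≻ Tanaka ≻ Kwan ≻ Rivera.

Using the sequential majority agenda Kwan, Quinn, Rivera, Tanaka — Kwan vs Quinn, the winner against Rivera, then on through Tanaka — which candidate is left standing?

Rivera

Round 1: Kwan vs Quinn — 6–13, Quinn advances.
Round 2: Quinn vs Rivera — 8–11, Rivera advances.
Round 3: Rivera vs Tanaka — 12–7, Rivera advances.
The agenda winner is Rivera.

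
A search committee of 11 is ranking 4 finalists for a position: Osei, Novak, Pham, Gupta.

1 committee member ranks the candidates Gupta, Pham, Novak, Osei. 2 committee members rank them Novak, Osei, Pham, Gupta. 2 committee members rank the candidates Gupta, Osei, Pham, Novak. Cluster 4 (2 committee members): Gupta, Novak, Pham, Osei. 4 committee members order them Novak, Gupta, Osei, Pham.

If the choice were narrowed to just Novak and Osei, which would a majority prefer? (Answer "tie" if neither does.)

Ballots ranking Novak above Osei: 1 + 2 + 2 + 4 = 9.
Ballots ranking Osei above Novak: 11 − 9 = 2.
Novak wins the head-to-head 9–2.

Novak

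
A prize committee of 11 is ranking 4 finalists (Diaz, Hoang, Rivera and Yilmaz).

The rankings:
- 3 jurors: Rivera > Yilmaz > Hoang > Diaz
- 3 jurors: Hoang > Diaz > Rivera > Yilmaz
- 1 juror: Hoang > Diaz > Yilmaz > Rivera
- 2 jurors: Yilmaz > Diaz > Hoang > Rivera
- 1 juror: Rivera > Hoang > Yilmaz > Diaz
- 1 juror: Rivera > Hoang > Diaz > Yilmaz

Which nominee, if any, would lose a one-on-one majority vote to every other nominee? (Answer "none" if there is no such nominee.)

Head-to-head results (11 jurors):
Diaz vs Hoang: 2 for Diaz, 9 for Hoang — Hoang by 9–2.
Diaz vs Rivera: Diaz is ranked higher on 3+1+2 = 6 ballots, Rivera on 5. Diaz wins 6–5.
Diaz vs Yilmaz: Diaz preferred on 3+1+1 = 5 ballots; Yilmaz wins 6–5.
Hoang vs Rivera: Hoang, 6–5.
Hoang–Yilmaz: Hoang 6–5.
Rivera vs Yilmaz: 3+3+1+1 = 8 for Rivera, 3 for Yilmaz — Rivera by 8–3.
Every nominee wins at least one matchup (Diaz beats Rivera; Hoang beats Diaz; Rivera beats Yilmaz; Yilmaz beats Diaz), so there is no Condorcet loser.

none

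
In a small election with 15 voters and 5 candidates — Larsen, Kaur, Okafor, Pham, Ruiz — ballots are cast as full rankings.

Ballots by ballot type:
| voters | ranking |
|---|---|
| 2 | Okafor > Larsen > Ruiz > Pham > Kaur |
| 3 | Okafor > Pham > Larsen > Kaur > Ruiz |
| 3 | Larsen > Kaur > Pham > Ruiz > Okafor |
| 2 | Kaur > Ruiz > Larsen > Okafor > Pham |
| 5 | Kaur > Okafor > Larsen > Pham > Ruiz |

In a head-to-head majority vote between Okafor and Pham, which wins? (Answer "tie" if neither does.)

Okafor

Ballots ranking Okafor above Pham: 2 + 3 + 2 + 5 = 12.
Ballots ranking Pham above Okafor: 15 − 12 = 3.
Okafor wins the head-to-head 12–3.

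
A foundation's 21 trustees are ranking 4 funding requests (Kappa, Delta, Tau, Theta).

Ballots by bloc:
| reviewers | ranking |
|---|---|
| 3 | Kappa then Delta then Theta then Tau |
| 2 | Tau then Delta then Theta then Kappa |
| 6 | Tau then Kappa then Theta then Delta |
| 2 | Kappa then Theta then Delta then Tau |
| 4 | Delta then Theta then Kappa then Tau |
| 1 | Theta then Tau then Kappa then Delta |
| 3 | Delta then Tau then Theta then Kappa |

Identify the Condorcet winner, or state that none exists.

Pairwise majorities:
Kappa vs Delta: Kappa is ranked higher on 3+6+2+1 = 12 ballots, Delta on 9. Kappa wins 12–9.
Kappa vs Tau: 9 to 12, Tau.
Kappa vs Theta: 11 to 10, Kappa.
Delta vs Tau: Delta preferred on 3+2+4+3 = 12 ballots; Delta wins 12–9.
Delta vs Theta: 12 to 9, Delta.
Tau vs Theta: Tau preferred on 2+6+3 = 11 ballots; Tau wins 11–10.
Every project loses at least once (Kappa loses to Tau; Delta loses to Kappa; Tau loses to Delta; Theta loses to Kappa). The majority relation contains the cycle Kappa → Delta → Tau → Kappa, so there is no Condorcet winner.

none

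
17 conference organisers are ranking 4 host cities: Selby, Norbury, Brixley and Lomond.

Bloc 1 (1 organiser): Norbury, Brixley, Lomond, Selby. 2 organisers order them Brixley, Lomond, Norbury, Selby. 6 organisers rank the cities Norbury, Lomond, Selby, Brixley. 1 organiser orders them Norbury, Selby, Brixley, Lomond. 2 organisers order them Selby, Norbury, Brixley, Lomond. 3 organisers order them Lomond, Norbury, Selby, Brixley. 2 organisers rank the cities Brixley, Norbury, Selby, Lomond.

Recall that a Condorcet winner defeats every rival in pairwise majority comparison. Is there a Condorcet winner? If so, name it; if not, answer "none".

Head-to-head results (17 organisers):
Selby vs Norbury: 2 for Selby, 15 for Norbury — Norbury by 15–2.
Selby vs Brixley: 6+1+2+3 = 12 for Selby, 5 for Brixley — Selby by 12–5.
Selby–Lomond: Lomond 12–5.
Norbury vs Brixley: Norbury wins 13–4.
Norbury vs Lomond: Norbury wins 12–5.
Brixley vs Lomond: Lomond, 9–8.
Norbury wins every pairwise contest, so Norbury is the Condorcet winner.

Norbury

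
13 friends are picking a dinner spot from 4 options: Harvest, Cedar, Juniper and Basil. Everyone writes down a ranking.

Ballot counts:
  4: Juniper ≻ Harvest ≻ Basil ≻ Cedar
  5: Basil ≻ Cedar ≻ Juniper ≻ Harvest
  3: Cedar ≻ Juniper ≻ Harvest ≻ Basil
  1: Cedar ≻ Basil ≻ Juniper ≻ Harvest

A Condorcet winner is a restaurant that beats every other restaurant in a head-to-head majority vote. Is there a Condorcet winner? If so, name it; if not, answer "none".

none

Check each pair by majority over 13 ballots:
Harvest vs Cedar: Harvest preferred on 4 ballots; Cedar wins 9–4.
Harvest vs Juniper: Harvest preferred on 0 ballots; Juniper wins 13–0.
Harvest vs Basil: Harvest preferred on 4+3 = 7 ballots; Harvest wins 7–6.
Cedar vs Juniper: 9 to 4, Cedar.
Cedar vs Basil: 4 to 9, Basil.
Juniper vs Basil: 7 to 6, Juniper.
No restaurant is unbeaten: Harvest loses to Cedar; Cedar loses to Basil; Juniper loses to Cedar; Basil loses to Harvest. In particular Harvest → Basil → Cedar → Harvest is a majority cycle — no Condorcet winner exists.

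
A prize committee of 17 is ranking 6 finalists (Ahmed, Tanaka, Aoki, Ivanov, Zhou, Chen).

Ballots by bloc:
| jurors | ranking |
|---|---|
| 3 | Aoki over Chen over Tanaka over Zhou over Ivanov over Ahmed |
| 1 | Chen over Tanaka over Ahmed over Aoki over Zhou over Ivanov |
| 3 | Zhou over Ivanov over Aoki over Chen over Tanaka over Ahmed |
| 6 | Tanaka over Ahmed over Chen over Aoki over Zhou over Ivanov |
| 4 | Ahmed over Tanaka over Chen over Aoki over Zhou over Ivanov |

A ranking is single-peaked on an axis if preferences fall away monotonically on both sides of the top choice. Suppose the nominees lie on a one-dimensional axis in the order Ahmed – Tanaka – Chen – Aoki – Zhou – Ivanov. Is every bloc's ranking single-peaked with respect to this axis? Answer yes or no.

yes

Axis positions: Ahmed=1, Tanaka=2, Chen=3, Aoki=4, Zhou=5, Ivanov=6.
Bloc 1 (peak Aoki at position 4): ranking walks positions 4-3-2-5-6-1, expanding outward from the peak — single-peaked.
Bloc 2 (peak Chen at position 3): ranking walks positions 3-2-1-4-5-6, expanding outward from the peak — single-peaked.
Bloc 3 (peak Zhou at position 5): ranking walks positions 5-6-4-3-2-1, expanding outward from the peak — single-peaked.
Bloc 4 (peak Tanaka at position 2): ranking walks positions 2-1-3-4-5-6, expanding outward from the peak — single-peaked.
Bloc 5 (peak Ahmed at position 1): ranking walks positions 1-2-3-4-5-6, expanding outward from the peak — single-peaked.
Every ranking is single-peaked on this axis.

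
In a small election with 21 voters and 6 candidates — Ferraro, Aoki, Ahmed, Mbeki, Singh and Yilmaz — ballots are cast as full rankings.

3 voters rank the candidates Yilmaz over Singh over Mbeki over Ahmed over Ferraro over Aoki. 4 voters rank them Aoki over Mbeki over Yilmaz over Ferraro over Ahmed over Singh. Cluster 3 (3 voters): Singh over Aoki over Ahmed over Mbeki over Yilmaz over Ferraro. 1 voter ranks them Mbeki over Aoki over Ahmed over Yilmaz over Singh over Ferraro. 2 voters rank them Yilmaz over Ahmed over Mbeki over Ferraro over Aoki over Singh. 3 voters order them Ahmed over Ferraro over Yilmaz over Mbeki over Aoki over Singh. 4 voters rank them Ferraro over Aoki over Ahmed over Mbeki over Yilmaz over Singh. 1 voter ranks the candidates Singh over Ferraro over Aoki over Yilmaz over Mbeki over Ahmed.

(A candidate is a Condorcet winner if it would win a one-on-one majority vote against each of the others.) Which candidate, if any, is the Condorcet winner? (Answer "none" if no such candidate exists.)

none

Pairwise majorities:
Ferraro vs Aoki: Ferraro is ranked higher on 3+2+3+4+1 = 13 ballots, Aoki on 8. Ferraro wins 13–8.
Ferraro vs Ahmed: 4+4+1 = 9 for Ferraro, 12 for Ahmed — Ahmed by 12–9.
Ferraro vs Mbeki: 8 to 13, Mbeki.
Ferraro vs Singh: 4+2+3+4 = 13 for Ferraro, 8 for Singh — Ferraro by 13–8.
Ferraro vs Yilmaz: 3+4+1 = 8 for Ferraro, 13 for Yilmaz — Yilmaz by 13–8.
Aoki vs Ahmed: 13 to 8, Aoki.
Aoki vs Mbeki: 12 to 9, Aoki.
Aoki vs Singh: Aoki preferred on 4+1+2+3+4 = 14 ballots; Aoki wins 14–7.
Aoki vs Yilmaz: 4+3+1+4+1 = 13 for Aoki, 8 for Yilmaz — Aoki by 13–8.
Ahmed vs Mbeki: Ahmed preferred on 3+2+3+4 = 12 ballots; Ahmed wins 12–9.
Ahmed vs Singh: 14 to 7, Ahmed.
Ahmed vs Yilmaz: Ahmed is ranked higher on 3+1+3+4 = 11 ballots, Yilmaz on 10. Ahmed wins 11–10.
Mbeki vs Singh: 14 to 7, Mbeki.
Mbeki vs Yilmaz: 12 to 9, Mbeki.
Singh vs Yilmaz: Singh is ranked higher on 3+1 = 4 ballots, Yilmaz on 17. Yilmaz wins 17–4.
No candidate is unbeaten: Ferraro loses to Ahmed; Aoki loses to Ferraro; Ahmed loses to Aoki; Mbeki loses to Aoki; Singh loses to Ferraro; Yilmaz loses to Aoki. In particular Ferraro > Aoki > Ahmed > Ferraro is a majority cycle — no Condorcet winner exists.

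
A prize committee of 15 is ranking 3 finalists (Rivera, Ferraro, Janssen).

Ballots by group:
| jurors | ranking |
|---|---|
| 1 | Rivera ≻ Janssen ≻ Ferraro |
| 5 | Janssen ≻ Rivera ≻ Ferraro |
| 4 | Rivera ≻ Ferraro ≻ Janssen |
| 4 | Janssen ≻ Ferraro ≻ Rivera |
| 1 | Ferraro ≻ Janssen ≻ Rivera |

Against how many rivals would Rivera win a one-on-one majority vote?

1

Rivera against each rival (15 jurors):
Rivera–Ferraro: Rivera 10–5.
Rivera vs Janssen: Rivera preferred on 1+4 = 5 ballots; Janssen wins 10–5.
Rivera beats Ferraro; loses to Janssen — 1 pairwise win.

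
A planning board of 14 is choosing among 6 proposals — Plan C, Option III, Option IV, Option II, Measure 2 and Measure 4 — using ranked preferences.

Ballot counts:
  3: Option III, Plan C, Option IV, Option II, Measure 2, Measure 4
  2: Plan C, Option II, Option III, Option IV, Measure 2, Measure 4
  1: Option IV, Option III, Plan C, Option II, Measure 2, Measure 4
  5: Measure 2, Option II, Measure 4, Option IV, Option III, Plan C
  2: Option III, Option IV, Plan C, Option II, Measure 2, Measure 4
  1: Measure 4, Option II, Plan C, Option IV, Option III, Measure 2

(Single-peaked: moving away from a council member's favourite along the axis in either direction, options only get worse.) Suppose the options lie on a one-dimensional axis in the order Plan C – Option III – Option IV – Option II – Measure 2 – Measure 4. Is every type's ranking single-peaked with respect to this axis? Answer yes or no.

Axis positions: Plan C=1, Option III=2, Option IV=3, Option II=4, Measure 2=5, Measure 4=6.
Type 1 (peak Option III at position 2): ranking walks positions 2-1-3-4-5-6, expanding outward from the peak — single-peaked.
Type 2: ranking walks positions 1-4-2-3-5-6; Option II is ranked above Option III even though Option III lies between Option II and the peak Plan C on the axis — preferences dip and rise again. Not single-peaked.
Type 3 (peak Option IV at position 3): ranking walks positions 3-2-1-4-5-6, expanding outward from the peak — single-peaked.
Type 4 (peak Measure 2 at position 5): ranking walks positions 5-4-6-3-2-1, expanding outward from the peak — single-peaked.
Type 5 (peak Option III at position 2): ranking walks positions 2-3-1-4-5-6, expanding outward from the peak — single-peaked.
Type 6: ranking walks positions 6-4-1-3-2-5; Option II is ranked above Measure 2 even though Measure 2 lies between Option II and the peak Measure 4 on the axis — preferences dip and rise again. Not single-peaked.
Type 2 violates single-peakedness, so the profile is not single-peaked on this axis.

no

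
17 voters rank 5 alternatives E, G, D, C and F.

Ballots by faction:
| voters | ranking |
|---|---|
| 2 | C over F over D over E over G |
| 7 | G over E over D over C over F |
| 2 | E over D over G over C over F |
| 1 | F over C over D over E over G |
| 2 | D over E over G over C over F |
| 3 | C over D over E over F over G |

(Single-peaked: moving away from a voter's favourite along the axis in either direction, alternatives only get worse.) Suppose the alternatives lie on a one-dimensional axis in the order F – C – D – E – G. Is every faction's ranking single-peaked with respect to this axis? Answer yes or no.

Axis positions: F=1, C=2, D=3, E=4, G=5.
Faction 1 (peak C at position 2): ranking walks positions 2-1-3-4-5, expanding outward from the peak — single-peaked.
Faction 2 (peak G at position 5): ranking walks positions 5-4-3-2-1, expanding outward from the peak — single-peaked.
Faction 3 (peak E at position 4): ranking walks positions 4-3-5-2-1, expanding outward from the peak — single-peaked.
Faction 4 (peak F at position 1): ranking walks positions 1-2-3-4-5, expanding outward from the peak — single-peaked.
Faction 5 (peak D at position 3): ranking walks positions 3-4-5-2-1, expanding outward from the peak — single-peaked.
Faction 6 (peak C at position 2): ranking walks positions 2-3-4-1-5, expanding outward from the peak — single-peaked.
Every ranking is single-peaked on this axis.

yes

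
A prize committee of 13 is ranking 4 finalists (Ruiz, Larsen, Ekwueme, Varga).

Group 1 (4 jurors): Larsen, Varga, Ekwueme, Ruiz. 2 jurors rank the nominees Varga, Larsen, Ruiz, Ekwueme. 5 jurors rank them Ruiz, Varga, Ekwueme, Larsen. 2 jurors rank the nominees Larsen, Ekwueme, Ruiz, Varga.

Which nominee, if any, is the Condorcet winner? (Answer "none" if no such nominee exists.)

Pairwise majorities:
Ruiz–Larsen: Larsen 8–5.
Ruiz–Ekwueme: Ruiz 7–6.
Ruiz vs Varga: Ruiz wins 7–6.
Larsen–Ekwueme: Larsen 8–5.
Larsen vs Varga: Varga, 7–6.
Ekwueme vs Varga: Varga, 11–2.
No nominee is unbeaten: Ruiz loses to Larsen; Larsen loses to Varga; Ekwueme loses to Ruiz; Varga loses to Ruiz. In particular Ruiz → Varga → Larsen → Ruiz is a majority cycle — no Condorcet winner exists.

none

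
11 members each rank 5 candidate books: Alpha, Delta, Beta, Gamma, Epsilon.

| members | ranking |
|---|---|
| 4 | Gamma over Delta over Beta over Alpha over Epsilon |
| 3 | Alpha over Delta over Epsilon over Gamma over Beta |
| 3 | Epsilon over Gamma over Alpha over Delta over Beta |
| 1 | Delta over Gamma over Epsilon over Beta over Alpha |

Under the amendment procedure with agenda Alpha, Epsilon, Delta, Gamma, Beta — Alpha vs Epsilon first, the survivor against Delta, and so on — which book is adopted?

Round 1: Alpha vs Epsilon — 7–4, Alpha advances.
Round 2: Alpha vs Delta — 6–5, Alpha advances.
Round 3: Alpha vs Gamma — 3–8, Gamma advances.
Round 4: Gamma vs Beta — 11–0, Gamma advances.
The agenda winner is Gamma.

Gamma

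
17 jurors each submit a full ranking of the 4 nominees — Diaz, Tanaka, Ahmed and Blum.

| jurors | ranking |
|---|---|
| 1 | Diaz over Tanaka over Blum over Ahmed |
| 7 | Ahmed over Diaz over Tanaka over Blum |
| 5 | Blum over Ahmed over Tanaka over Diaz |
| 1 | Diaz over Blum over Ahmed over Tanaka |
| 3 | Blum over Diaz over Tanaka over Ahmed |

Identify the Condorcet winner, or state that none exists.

Head-to-head results (17 jurors):
Diaz vs Tanaka: Diaz wins 12–5.
Diaz vs Ahmed: Ahmed wins 12–5.
Diaz vs Blum: Diaz wins 9–8.
Tanaka vs Ahmed: Ahmed, 13–4.
Tanaka vs Blum: Blum, 9–8.
Ahmed vs Blum: Blum, 10–7.
Each nominee drops at least one matchup (Diaz loses to Ahmed; Tanaka loses to Diaz; Ahmed loses to Blum; Blum loses to Diaz); the cycle Diaz → Blum → Ahmed → Diaz rules out a Condorcet winner.

none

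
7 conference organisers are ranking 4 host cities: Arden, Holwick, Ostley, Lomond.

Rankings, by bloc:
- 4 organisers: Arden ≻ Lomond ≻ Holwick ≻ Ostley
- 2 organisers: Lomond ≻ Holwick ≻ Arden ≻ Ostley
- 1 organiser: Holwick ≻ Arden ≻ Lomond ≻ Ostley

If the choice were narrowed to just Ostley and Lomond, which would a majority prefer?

No ballot ranks Ostley above Lomond: 0.
Ballots ranking Lomond above Ostley: 7 − 0 = 7.
Lomond wins the head-to-head 7–0.

Lomond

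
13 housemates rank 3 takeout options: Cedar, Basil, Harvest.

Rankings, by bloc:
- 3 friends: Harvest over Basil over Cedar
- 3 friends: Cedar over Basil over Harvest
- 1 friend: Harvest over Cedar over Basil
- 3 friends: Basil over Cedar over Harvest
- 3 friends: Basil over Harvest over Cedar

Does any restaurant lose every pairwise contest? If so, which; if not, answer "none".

Head-to-head results (13 friends):
Cedar–Basil: Basil 9–4.
Cedar vs Harvest: Cedar preferred on 3+3 = 6 ballots; Harvest wins 7–6.
Basil vs Harvest: Basil preferred on 3+3+3 = 9 ballots; Basil wins 9–4.
Cedar loses to every other restaurant — it is the Condorcet loser.

Cedar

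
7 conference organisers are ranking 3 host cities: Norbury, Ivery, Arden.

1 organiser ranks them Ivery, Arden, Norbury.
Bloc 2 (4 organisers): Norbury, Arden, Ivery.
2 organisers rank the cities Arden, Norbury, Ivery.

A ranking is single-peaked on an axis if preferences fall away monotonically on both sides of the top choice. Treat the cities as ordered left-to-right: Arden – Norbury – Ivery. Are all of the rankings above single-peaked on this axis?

no

Axis positions: Arden=1, Norbury=2, Ivery=3.
Bloc 1: ranking walks positions 3-1-2; Arden is ranked above Norbury even though Norbury lies between Arden and the peak Ivery on the axis — preferences dip and rise again. Not single-peaked.
Bloc 2 (peak Norbury at position 2): ranking walks positions 2-1-3, expanding outward from the peak — single-peaked.
Bloc 3 (peak Arden at position 1): ranking walks positions 1-2-3, expanding outward from the peak — single-peaked.
Bloc 1 violates single-peakedness, so the profile is not single-peaked on this axis.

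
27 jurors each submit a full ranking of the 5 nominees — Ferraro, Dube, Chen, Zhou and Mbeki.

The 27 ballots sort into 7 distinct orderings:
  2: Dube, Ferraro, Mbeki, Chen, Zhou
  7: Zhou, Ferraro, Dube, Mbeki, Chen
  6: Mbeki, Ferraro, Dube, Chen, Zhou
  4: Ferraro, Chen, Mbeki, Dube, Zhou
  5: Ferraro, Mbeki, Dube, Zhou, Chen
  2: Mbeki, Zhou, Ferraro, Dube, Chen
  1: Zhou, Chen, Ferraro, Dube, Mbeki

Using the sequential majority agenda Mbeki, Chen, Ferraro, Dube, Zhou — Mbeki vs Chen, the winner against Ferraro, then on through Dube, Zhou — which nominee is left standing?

Round 1: Mbeki vs Chen — 22–5, Mbeki advances.
Round 2: Mbeki vs Ferraro — 8–19, Ferraro advances.
Round 3: Ferraro vs Dube — 25–2, Ferraro advances.
Round 4: Ferraro vs Zhou — 17–10, Ferraro advances.
Ferraro survives the agenda.

Ferraro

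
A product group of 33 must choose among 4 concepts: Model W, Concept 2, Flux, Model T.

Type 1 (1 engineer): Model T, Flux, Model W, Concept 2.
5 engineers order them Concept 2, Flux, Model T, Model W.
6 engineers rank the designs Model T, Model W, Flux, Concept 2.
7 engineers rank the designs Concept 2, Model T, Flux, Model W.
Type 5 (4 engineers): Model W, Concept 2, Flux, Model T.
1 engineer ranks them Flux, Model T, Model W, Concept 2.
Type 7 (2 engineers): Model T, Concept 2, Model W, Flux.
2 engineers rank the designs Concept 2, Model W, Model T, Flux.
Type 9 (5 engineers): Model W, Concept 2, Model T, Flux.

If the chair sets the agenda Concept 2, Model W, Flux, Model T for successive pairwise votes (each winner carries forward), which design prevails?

Model T

Round 1: Concept 2 vs Model W — 16–17, Model W advances.
Round 2: Model W vs Flux — 19–14, Model W advances.
Round 3: Model W vs Model T — 11–22, Model T advances.
Model T survives the agenda.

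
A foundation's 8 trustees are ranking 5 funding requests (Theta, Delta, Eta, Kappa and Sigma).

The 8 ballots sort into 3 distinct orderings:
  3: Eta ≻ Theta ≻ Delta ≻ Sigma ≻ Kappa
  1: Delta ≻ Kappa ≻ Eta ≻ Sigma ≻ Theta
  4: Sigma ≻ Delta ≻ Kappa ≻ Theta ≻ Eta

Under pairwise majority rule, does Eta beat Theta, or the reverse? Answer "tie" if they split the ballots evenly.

tie

Ballots ranking Eta above Theta: 3 + 1 = 4.
Ballots ranking Theta above Eta: 8 − 4 = 4.
4–4: the pair ties.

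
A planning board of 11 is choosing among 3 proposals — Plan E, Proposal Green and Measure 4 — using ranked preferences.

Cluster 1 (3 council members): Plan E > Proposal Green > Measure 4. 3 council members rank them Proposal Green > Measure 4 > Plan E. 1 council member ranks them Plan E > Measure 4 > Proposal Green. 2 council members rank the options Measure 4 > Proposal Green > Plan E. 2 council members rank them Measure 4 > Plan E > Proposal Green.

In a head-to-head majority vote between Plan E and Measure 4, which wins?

Measure 4

Ballots ranking Plan E above Measure 4: 3 + 1 = 4.
Ballots ranking Measure 4 above Plan E: 11 − 4 = 7.
Measure 4 wins the head-to-head 7–4.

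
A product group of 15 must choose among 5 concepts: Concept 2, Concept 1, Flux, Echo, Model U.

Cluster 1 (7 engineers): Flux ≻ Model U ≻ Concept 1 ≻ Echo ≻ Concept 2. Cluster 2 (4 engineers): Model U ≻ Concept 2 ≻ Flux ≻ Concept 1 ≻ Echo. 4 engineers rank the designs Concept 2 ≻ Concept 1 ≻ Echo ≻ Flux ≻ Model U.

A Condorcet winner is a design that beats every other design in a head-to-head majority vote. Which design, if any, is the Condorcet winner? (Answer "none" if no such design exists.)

none

Check each pair by majority over 15 ballots:
Concept 2 vs Concept 1: Concept 2 preferred on 4+4 = 8 ballots; Concept 2 wins 8–7.
Concept 2 vs Flux: Concept 2, 8–7.
Concept 2 vs Echo: Concept 2, 8–7.
Concept 2–Model U: Model U 11–4.
Concept 1 vs Flux: Flux, 11–4.
Concept 1 vs Echo: Concept 1, 15–0.
Concept 1 vs Model U: Concept 1 is ranked higher on 4 ballots, Model U on 11. Model U wins 11–4.
Flux vs Echo: Flux is ranked higher on 7+4 = 11 ballots, Echo on 4. Flux wins 11–4.
Flux vs Model U: Flux is ranked higher on 7+4 = 11 ballots, Model U on 4. Flux wins 11–4.
Echo–Model U: Model U 11–4.
No design is unbeaten: Concept 2 loses to Model U; Concept 1 loses to Concept 2; Flux loses to Concept 2; Echo loses to Concept 2; Model U loses to Flux. In particular Concept 2 → Flux → Model U → Concept 2 is a majority cycle — no Condorcet winner exists.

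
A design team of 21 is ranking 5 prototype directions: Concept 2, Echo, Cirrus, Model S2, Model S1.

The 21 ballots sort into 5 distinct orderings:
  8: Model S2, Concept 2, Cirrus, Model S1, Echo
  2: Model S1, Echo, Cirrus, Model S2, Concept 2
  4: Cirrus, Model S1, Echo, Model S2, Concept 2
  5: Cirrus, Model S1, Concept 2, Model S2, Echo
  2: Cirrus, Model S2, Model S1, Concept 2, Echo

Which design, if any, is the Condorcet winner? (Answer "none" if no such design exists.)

Cirrus

Check each pair by majority over 21 ballots:
Concept 2–Echo: Concept 2 15–6.
Concept 2 vs Cirrus: Cirrus, 13–8.
Concept 2–Model S2: Model S2 16–5.
Concept 2 vs Model S1: Model S1, 13–8.
Echo–Cirrus: Cirrus 19–2.
Echo vs Model S2: Model S2 wins 15–6.
Echo vs Model S1: Model S1 wins 21–0.
Cirrus vs Model S2: Cirrus wins 13–8.
Cirrus–Model S1: Cirrus 19–2.
Model S2 vs Model S1: Model S1, 11–10.
Cirrus beats each of Concept 2, Echo, Model S2, Model S1 — Cirrus is the Condorcet winner.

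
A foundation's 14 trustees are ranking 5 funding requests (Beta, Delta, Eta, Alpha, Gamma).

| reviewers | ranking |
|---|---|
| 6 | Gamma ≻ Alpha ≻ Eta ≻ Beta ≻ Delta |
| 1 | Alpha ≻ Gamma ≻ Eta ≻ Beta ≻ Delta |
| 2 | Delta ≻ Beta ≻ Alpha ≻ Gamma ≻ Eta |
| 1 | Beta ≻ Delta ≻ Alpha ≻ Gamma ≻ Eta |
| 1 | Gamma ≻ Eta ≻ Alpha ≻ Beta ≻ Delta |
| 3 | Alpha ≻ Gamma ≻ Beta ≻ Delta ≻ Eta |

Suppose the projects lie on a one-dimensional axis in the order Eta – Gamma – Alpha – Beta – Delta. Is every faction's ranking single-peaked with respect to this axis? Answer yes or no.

Axis positions: Eta=1, Gamma=2, Alpha=3, Beta=4, Delta=5.
Faction 1 (peak Gamma at position 2): ranking walks positions 2-3-1-4-5, expanding outward from the peak — single-peaked.
Faction 2 (peak Alpha at position 3): ranking walks positions 3-2-1-4-5, expanding outward from the peak — single-peaked.
Faction 3 (peak Delta at position 5): ranking walks positions 5-4-3-2-1, expanding outward from the peak — single-peaked.
Faction 4 (peak Beta at position 4): ranking walks positions 4-5-3-2-1, expanding outward from the peak — single-peaked.
Faction 5 (peak Gamma at position 2): ranking walks positions 2-1-3-4-5, expanding outward from the peak — single-peaked.
Faction 6 (peak Alpha at position 3): ranking walks positions 3-2-4-5-1, expanding outward from the peak — single-peaked.
Every ranking is single-peaked on this axis.

yes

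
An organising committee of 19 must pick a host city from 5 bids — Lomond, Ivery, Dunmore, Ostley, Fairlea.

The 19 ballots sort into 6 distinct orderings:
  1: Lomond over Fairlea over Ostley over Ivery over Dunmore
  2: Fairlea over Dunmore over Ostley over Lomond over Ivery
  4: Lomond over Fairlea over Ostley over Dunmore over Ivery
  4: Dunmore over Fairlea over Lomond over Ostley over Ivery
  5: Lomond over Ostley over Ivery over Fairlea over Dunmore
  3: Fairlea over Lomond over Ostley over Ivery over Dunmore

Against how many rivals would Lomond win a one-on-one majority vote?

4

Lomond against each rival (19 organisers):
Lomond vs Ivery: Lomond, 19–0.
Lomond vs Dunmore: Lomond is ranked higher on 1+4+5+3 = 13 ballots, Dunmore on 6. Lomond wins 13–6.
Lomond vs Ostley: Lomond is ranked higher on 1+4+4+5+3 = 17 ballots, Ostley on 2. Lomond wins 17–2.
Lomond vs Fairlea: Lomond, 10–9.
Lomond beats Ivery, Dunmore, Ostley, Fairlea — 4 pairwise wins.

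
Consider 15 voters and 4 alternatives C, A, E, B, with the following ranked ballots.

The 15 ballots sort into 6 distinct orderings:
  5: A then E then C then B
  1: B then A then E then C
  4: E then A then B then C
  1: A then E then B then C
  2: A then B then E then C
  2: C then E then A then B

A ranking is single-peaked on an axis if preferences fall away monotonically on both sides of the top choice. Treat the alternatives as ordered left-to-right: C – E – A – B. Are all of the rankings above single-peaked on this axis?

yes

Axis positions: C=1, E=2, A=3, B=4.
Faction 1 (peak A at position 3): ranking walks positions 3-2-1-4, expanding outward from the peak — single-peaked.
Faction 2 (peak B at position 4): ranking walks positions 4-3-2-1, expanding outward from the peak — single-peaked.
Faction 3 (peak E at position 2): ranking walks positions 2-3-4-1, expanding outward from the peak — single-peaked.
Faction 4 (peak A at position 3): ranking walks positions 3-2-4-1, expanding outward from the peak — single-peaked.
Faction 5 (peak A at position 3): ranking walks positions 3-4-2-1, expanding outward from the peak — single-peaked.
Faction 6 (peak C at position 1): ranking walks positions 1-2-3-4, expanding outward from the peak — single-peaked.
Every ranking is single-peaked on this axis.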